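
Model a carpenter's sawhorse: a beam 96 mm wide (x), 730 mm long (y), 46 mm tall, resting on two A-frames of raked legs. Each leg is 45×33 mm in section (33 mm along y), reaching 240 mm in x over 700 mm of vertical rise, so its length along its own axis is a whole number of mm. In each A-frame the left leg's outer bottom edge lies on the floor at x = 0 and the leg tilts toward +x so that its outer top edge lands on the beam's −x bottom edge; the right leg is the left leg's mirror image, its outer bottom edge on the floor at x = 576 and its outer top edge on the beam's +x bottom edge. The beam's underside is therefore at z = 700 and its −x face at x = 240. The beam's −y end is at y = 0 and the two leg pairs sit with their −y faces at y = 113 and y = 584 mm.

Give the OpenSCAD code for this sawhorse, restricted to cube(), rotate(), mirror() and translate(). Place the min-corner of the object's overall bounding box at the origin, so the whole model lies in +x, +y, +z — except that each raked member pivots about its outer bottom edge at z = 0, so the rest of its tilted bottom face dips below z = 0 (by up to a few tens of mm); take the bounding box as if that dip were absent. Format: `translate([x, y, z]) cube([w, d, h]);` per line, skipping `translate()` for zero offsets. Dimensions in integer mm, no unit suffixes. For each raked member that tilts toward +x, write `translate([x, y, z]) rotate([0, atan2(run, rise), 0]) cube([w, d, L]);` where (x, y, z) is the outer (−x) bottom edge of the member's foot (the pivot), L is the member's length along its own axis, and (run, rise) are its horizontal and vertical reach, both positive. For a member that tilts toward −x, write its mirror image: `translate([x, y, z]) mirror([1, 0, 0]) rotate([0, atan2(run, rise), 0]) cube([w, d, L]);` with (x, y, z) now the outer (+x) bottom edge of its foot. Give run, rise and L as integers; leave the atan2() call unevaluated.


translate([240, 0, 700]) cube([96, 730, 46]);
translate([0, 113, 0]) rotate([0, atan2(240, 700), 0]) cube([45, 33, 740]);
translate([576, 113, 0]) mirror([1, 0, 0]) rotate([0, atan2(240, 700), 0]) cube([45, 33, 740]);
translate([0, 584, 0]) rotate([0, atan2(240, 700), 0]) cube([45, 33, 740]);
translate([576, 584, 0]) mirror([1, 0, 0]) rotate([0, atan2(240, 700), 0]) cube([45, 33, 740]);


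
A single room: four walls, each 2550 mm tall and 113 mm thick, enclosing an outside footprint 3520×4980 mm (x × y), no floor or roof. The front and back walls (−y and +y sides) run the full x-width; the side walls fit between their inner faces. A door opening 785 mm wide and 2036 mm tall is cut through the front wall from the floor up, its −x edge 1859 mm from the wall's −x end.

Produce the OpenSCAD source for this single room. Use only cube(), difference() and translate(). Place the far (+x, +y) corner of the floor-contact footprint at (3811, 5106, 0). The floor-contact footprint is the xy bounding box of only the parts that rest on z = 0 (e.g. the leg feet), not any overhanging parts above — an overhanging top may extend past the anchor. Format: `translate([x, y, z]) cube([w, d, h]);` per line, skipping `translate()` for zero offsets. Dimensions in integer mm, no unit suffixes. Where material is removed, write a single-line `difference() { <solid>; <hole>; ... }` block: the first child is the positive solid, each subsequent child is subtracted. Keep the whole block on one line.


difference() { translate([291, 126, 0]) cube([3520, 113, 2550]); translate([2150, 126, 0]) cube([785, 113, 2036]); }
translate([291, 4993, 0]) cube([3520, 113, 2550]);
translate([291, 239, 0]) cube([113, 4754, 2550]);
translate([3698, 239, 0]) cube([113, 4754, 2550]);


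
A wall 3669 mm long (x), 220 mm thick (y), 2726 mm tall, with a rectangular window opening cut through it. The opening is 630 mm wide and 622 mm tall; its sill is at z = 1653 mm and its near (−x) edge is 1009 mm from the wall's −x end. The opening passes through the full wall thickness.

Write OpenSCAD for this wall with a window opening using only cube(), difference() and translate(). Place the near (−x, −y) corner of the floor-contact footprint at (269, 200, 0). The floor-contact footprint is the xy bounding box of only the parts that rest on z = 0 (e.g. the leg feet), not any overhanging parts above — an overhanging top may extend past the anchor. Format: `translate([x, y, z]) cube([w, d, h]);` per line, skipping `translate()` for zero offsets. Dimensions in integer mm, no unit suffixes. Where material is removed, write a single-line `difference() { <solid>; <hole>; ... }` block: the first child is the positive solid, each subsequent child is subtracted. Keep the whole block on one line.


difference() { translate([269, 200, 0]) cube([3669, 220, 2726]); translate([1278, 200, 1653]) cube([630, 220, 622]); }


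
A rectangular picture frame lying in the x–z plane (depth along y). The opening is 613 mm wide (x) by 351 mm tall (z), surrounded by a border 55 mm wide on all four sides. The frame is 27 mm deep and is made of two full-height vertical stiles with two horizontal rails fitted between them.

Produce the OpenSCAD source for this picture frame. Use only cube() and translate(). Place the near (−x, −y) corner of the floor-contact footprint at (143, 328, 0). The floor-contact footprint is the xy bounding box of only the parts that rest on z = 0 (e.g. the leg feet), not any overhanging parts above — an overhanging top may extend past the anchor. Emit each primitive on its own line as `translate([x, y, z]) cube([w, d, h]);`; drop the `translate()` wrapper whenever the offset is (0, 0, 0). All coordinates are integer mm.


translate([143, 328, 0]) cube([55, 27, 461]);
translate([811, 328, 0]) cube([55, 27, 461]);
translate([198, 328, 0]) cube([613, 27, 55]);
translate([198, 328, 406]) cube([613, 27, 55]);


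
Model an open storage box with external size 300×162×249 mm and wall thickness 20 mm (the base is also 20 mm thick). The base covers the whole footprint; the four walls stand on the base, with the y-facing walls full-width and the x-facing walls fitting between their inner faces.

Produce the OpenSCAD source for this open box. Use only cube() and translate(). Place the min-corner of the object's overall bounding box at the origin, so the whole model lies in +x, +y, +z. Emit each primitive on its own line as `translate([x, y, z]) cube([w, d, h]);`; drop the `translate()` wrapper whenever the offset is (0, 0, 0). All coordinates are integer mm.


cube([300, 162, 20]);
translate([0, 0, 20]) cube([300, 20, 229]);
translate([0, 142, 20]) cube([300, 20, 229]);
translate([0, 20, 20]) cube([20, 122, 229]);
translate([280, 20, 20]) cube([20, 122, 229]);


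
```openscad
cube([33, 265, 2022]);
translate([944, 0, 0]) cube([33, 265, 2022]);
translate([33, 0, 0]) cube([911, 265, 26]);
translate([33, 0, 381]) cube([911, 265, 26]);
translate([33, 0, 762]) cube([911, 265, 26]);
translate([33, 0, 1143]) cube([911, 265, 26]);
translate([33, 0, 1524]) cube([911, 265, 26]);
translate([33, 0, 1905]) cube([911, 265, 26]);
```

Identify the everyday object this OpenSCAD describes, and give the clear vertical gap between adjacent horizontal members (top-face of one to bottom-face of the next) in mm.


A bookshelf. The clear shelf gap is 355 mm.

Two tall side panels with 6 horizontal boards between them — a bookshelf. The first two shelf undersides are at z = 0 and z = 381; with shelf thickness 26, the clear gap is 381 − 0 − 26 = 355 mm.


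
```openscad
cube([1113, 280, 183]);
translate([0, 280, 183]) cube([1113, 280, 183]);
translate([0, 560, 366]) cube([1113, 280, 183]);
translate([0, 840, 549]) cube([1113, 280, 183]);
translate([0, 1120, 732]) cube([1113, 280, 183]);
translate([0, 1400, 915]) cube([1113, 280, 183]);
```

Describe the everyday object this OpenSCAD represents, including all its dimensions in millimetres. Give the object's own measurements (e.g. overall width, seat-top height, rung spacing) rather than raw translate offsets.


A straight staircase of 6 solid steps. Each step is 1113 mm wide (x), 280 mm deep (y, the going) and 183 mm tall (the rise). The first step rests on the floor; each subsequent step sits one going further in +y and one rise higher in +z, directly behind and above the previous step with no overlap.


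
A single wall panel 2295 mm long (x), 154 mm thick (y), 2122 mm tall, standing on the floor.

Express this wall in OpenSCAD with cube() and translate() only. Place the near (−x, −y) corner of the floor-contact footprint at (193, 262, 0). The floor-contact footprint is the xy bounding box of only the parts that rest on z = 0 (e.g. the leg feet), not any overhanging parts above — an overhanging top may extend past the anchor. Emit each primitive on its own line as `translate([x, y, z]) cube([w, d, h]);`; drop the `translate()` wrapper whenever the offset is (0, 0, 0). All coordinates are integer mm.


translate([193, 262, 0]) cube([2295, 154, 2122]);


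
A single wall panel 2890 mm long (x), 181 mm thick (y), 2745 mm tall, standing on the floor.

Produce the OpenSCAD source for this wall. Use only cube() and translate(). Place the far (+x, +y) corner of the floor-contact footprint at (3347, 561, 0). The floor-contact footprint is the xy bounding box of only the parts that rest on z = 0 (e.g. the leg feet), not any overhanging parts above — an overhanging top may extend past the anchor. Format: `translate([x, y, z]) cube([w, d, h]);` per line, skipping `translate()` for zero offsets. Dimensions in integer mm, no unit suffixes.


translate([457, 380, 0]) cube([2890, 181, 2745]);


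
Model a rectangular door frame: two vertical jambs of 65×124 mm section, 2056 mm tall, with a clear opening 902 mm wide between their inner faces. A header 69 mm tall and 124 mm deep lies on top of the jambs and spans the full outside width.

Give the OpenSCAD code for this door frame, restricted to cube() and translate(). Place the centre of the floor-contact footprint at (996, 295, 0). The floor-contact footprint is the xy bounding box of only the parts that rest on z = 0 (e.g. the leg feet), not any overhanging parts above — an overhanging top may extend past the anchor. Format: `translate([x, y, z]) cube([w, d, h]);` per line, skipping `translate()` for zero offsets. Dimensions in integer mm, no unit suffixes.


translate([480, 233, 0]) cube([65, 124, 2056]);
translate([1447, 233, 0]) cube([65, 124, 2056]);
translate([480, 233, 2056]) cube([1032, 124, 69]);


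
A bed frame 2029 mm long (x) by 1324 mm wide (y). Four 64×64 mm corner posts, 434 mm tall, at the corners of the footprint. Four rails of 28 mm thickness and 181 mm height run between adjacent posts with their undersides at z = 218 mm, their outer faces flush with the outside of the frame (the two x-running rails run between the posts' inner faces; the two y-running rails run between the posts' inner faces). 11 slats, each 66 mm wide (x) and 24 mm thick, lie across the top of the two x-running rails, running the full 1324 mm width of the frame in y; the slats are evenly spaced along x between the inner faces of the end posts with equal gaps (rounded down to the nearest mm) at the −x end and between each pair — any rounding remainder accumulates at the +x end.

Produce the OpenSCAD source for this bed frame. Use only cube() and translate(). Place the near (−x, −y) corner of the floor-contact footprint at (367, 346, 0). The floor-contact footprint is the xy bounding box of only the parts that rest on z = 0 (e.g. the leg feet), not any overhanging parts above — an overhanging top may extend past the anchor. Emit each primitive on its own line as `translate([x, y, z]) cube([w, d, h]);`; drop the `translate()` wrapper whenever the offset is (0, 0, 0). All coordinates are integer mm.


// slat z = rail_z + rail_h = 218 + 181 = 399
// slat gap = ⌊(1901 − 11·66) / 12⌋ = 97
translate([367, 346, 0]) cube([64, 64, 434]);
translate([367, 1606, 0]) cube([64, 64, 434]);
translate([2332, 346, 0]) cube([64, 64, 434]);
translate([2332, 1606, 0]) cube([64, 64, 434]);
translate([431, 346, 218]) cube([1901, 28, 181]);
translate([431, 1642, 218]) cube([1901, 28, 181]);
translate([367, 410, 218]) cube([28, 1196, 181]);
translate([2368, 410, 218]) cube([28, 1196, 181]);
translate([528, 346, 399]) cube([66, 1324, 24]);
translate([691, 346, 399]) cube([66, 1324, 24]);
translate([854, 346, 399]) cube([66, 1324, 24]);
translate([1017, 346, 399]) cube([66, 1324, 24]);
translate([1180, 346, 399]) cube([66, 1324, 24]);
translate([1343, 346, 399]) cube([66, 1324, 24]);
translate([1506, 346, 399]) cube([66, 1324, 24]);
translate([1669, 346, 399]) cube([66, 1324, 24]);
translate([1832, 346, 399]) cube([66, 1324, 24]);
translate([1995, 346, 399]) cube([66, 1324, 24]);
translate([2158, 346, 399]) cube([66, 1324, 24]);


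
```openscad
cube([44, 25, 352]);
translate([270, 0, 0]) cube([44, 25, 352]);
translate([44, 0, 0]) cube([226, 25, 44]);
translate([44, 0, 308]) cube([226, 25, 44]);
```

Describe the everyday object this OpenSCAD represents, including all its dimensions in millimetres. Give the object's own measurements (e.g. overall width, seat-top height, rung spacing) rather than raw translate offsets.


A rectangular picture frame lying in the x–z plane (depth along y). The opening is 226 mm wide (x) by 264 mm tall (z), surrounded by a border 44 mm wide on all four sides. The frame is 25 mm deep and is made of two full-height vertical stiles with two horizontal rails fitted between them.


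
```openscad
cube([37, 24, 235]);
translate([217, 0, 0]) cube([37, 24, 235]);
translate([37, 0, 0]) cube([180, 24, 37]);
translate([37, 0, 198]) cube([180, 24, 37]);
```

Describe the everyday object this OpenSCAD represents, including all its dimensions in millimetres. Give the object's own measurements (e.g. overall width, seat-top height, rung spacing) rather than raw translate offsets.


A rectangular picture frame lying in the x–z plane (depth along y). The opening is 180 mm wide (x) by 161 mm tall (z), surrounded by a border 37 mm wide on all four sides. The frame is 24 mm deep and is made of two full-height vertical stiles with two horizontal rails fitted between them.


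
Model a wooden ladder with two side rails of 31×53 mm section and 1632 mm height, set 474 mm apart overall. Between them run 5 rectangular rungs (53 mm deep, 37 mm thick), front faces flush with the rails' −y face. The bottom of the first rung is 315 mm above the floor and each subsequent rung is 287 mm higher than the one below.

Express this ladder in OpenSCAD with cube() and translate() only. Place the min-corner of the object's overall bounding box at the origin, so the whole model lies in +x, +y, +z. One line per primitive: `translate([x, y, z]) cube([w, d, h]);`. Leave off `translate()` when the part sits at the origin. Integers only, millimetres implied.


// rung span = 474 - 2*31 = 412
// rung[k] z = 315 + k*287
cube([31, 53, 1632]);
translate([443, 0, 0]) cube([31, 53, 1632]);
translate([31, 0, 315]) cube([412, 53, 37]);
translate([31, 0, 602]) cube([412, 53, 37]);
translate([31, 0, 889]) cube([412, 53, 37]);
translate([31, 0, 1176]) cube([412, 53, 37]);
translate([31, 0, 1463]) cube([412, 53, 37]);


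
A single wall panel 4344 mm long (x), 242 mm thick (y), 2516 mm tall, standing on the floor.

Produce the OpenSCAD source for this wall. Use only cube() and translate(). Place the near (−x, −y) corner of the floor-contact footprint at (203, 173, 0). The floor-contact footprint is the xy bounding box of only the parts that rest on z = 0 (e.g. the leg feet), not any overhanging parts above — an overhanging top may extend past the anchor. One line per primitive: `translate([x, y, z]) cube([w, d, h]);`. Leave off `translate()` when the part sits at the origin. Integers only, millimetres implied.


translate([203, 173, 0]) cube([4344, 242, 2516]);


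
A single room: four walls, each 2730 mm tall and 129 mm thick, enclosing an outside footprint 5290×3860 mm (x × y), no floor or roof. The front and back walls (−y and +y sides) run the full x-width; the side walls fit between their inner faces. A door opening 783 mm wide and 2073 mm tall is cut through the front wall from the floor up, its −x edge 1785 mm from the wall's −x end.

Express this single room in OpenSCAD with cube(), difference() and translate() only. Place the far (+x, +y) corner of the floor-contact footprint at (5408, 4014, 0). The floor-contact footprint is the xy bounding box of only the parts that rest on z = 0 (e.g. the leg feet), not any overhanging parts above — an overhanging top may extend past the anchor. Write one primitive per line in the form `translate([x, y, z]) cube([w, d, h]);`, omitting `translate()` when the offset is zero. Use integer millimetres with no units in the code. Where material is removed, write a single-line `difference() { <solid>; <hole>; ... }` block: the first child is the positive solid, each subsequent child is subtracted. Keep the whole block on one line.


difference() { translate([118, 154, 0]) cube([5290, 129, 2730]); translate([1903, 154, 0]) cube([783, 129, 2073]); }
translate([118, 3885, 0]) cube([5290, 129, 2730]);
translate([118, 283, 0]) cube([129, 3602, 2730]);
translate([5279, 283, 0]) cube([129, 3602, 2730]);


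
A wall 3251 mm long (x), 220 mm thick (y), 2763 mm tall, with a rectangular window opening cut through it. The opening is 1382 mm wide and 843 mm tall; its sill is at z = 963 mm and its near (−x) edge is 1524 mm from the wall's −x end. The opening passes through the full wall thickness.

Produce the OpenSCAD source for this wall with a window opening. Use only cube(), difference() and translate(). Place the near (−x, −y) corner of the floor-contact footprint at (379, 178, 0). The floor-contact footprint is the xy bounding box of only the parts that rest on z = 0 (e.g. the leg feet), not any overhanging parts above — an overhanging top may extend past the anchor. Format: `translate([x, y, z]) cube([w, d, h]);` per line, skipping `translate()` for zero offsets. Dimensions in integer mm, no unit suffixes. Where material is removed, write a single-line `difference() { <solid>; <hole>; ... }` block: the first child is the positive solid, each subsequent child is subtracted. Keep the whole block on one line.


difference() { translate([379, 178, 0]) cube([3251, 220, 2763]); translate([1903, 178, 963]) cube([1382, 220, 843]); }


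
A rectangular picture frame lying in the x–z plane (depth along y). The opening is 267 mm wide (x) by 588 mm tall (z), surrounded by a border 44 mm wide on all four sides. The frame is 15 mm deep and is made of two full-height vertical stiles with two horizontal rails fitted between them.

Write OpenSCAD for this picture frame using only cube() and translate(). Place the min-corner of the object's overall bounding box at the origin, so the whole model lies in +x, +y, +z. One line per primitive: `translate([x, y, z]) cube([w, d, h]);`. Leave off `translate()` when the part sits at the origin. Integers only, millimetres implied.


cube([44, 15, 676]);
translate([311, 0, 0]) cube([44, 15, 676]);
translate([44, 0, 0]) cube([267, 15, 44]);
translate([44, 0, 632]) cube([267, 15, 44]);


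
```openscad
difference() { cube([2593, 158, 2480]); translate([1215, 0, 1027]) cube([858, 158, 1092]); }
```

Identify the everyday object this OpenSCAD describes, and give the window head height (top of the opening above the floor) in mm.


A wall with a window opening. The window head height is 2119 mm.

A wall with a rectangular opening subtracted — a window. Sill at z = 1027, opening 1092 mm tall, so the head is at 1027 + 1092 = 2119 mm.


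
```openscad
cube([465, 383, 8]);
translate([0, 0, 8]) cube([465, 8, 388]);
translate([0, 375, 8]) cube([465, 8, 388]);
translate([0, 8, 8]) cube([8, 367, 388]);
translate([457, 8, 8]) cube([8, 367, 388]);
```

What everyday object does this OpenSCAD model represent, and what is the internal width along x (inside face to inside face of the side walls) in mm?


An open box. The internal width is 449 mm.

A 465×383 base slab with four walls standing on it — an open box. The base is 465 mm wide and the walls are 8 mm thick, so the internal width is 465 − 2 × 8 = 449 mm.


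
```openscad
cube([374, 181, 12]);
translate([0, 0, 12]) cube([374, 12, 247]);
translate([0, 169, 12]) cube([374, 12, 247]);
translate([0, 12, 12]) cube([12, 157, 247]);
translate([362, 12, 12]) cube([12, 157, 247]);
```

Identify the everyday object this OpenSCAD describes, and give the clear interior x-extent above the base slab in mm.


An open box. The internal width is 350 mm.

A 374×181 base slab with four walls standing on it — an open box. The base is 374 mm wide and the walls are 12 mm thick, so the internal width is 374 − 2 × 12 = 350 mm.


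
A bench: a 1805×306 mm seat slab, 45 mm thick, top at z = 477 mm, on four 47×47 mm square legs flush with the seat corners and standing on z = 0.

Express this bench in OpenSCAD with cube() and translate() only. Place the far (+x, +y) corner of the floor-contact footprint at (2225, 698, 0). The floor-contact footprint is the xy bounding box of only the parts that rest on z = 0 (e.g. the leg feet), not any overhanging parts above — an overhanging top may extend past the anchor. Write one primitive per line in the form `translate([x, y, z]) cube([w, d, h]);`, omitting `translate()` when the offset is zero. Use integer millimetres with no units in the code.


// leg_h = 477 − 45 = 432
translate([420, 392, 432]) cube([1805, 306, 45]);
translate([420, 392, 0]) cube([47, 47, 432]);
translate([420, 651, 0]) cube([47, 47, 432]);
translate([2178, 392, 0]) cube([47, 47, 432]);
translate([2178, 651, 0]) cube([47, 47, 432]);


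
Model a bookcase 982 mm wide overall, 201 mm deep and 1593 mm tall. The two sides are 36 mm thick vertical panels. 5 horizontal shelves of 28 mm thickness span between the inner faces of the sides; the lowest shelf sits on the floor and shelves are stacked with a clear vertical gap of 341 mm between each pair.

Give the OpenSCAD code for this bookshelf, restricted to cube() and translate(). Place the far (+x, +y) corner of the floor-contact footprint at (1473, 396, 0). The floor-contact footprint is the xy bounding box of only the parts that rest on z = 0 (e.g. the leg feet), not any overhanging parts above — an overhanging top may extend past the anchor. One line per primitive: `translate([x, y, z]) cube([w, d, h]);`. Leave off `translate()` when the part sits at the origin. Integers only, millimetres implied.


translate([491, 195, 0]) cube([36, 201, 1593]);
translate([1437, 195, 0]) cube([36, 201, 1593]);
translate([527, 195, 0]) cube([910, 201, 28]);
translate([527, 195, 369]) cube([910, 201, 28]);
translate([527, 195, 738]) cube([910, 201, 28]);
translate([527, 195, 1107]) cube([910, 201, 28]);
translate([527, 195, 1476]) cube([910, 201, 28]);


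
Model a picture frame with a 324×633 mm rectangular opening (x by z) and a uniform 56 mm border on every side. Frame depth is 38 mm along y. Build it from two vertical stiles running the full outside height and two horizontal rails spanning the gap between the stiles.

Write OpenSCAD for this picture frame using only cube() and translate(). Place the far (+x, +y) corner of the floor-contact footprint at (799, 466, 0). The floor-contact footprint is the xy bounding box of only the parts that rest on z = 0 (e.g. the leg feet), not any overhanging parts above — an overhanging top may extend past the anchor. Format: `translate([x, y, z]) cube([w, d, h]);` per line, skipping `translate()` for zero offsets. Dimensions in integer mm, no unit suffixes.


translate([363, 428, 0]) cube([56, 38, 745]);
translate([743, 428, 0]) cube([56, 38, 745]);
translate([419, 428, 0]) cube([324, 38, 56]);
translate([419, 428, 689]) cube([324, 38, 56]);


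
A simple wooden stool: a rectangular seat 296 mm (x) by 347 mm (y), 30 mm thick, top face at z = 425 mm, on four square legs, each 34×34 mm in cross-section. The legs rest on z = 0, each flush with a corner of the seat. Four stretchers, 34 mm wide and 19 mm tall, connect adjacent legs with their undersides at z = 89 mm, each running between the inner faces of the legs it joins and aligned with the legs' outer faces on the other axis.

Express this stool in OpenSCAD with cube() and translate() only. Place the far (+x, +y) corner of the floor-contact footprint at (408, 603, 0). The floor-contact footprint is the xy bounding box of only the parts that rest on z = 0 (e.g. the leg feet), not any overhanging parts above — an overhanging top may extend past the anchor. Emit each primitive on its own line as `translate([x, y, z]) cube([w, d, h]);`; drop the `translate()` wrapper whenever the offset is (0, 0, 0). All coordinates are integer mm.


translate([112, 256, 395]) cube([296, 347, 30]);
translate([112, 256, 0]) cube([34, 34, 395]);
translate([374, 256, 0]) cube([34, 34, 395]);
translate([112, 569, 0]) cube([34, 34, 395]);
translate([374, 569, 0]) cube([34, 34, 395]);
translate([146, 256, 89]) cube([228, 34, 19]);
translate([146, 569, 89]) cube([228, 34, 19]);
translate([112, 290, 89]) cube([34, 279, 19]);
translate([374, 290, 89]) cube([34, 279, 19]);


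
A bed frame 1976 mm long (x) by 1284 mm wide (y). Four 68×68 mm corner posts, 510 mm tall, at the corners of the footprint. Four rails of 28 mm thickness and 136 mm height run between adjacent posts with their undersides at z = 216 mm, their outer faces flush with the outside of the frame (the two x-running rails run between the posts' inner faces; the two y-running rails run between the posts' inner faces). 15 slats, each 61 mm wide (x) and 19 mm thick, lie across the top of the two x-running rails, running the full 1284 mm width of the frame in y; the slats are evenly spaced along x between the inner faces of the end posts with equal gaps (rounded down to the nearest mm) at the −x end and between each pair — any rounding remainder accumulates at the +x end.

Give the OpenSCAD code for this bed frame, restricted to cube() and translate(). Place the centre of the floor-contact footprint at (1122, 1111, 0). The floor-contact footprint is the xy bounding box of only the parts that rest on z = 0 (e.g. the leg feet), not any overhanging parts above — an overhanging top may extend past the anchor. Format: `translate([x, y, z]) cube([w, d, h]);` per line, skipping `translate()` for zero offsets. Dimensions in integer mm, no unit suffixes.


// slat z = rail_z + rail_h = 216 + 136 = 352
// slat gap = ⌊(1840 − 15·61) / 16⌋ = 57
translate([134, 469, 0]) cube([68, 68, 510]);
translate([134, 1685, 0]) cube([68, 68, 510]);
translate([2042, 469, 0]) cube([68, 68, 510]);
translate([2042, 1685, 0]) cube([68, 68, 510]);
translate([202, 469, 216]) cube([1840, 28, 136]);
translate([202, 1725, 216]) cube([1840, 28, 136]);
translate([134, 537, 216]) cube([28, 1148, 136]);
translate([2082, 537, 216]) cube([28, 1148, 136]);
translate([259, 469, 352]) cube([61, 1284, 19]);
translate([377, 469, 352]) cube([61, 1284, 19]);
translate([495, 469, 352]) cube([61, 1284, 19]);
translate([613, 469, 352]) cube([61, 1284, 19]);
translate([731, 469, 352]) cube([61, 1284, 19]);
translate([849, 469, 352]) cube([61, 1284, 19]);
translate([967, 469, 352]) cube([61, 1284, 19]);
translate([1085, 469, 352]) cube([61, 1284, 19]);
translate([1203, 469, 352]) cube([61, 1284, 19]);
translate([1321, 469, 352]) cube([61, 1284, 19]);
translate([1439, 469, 352]) cube([61, 1284, 19]);
translate([1557, 469, 352]) cube([61, 1284, 19]);
translate([1675, 469, 352]) cube([61, 1284, 19]);
translate([1793, 469, 352]) cube([61, 1284, 19]);
translate([1911, 469, 352]) cube([61, 1284, 19]);


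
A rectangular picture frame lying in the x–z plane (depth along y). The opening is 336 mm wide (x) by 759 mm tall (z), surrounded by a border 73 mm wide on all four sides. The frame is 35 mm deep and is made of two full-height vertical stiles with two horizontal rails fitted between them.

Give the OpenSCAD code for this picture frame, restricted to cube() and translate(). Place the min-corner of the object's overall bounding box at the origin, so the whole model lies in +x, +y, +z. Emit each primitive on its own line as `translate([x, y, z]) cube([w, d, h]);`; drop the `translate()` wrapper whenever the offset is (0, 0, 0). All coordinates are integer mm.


cube([73, 35, 905]);
translate([409, 0, 0]) cube([73, 35, 905]);
translate([73, 0, 0]) cube([336, 35, 73]);
translate([73, 0, 832]) cube([336, 35, 73]);


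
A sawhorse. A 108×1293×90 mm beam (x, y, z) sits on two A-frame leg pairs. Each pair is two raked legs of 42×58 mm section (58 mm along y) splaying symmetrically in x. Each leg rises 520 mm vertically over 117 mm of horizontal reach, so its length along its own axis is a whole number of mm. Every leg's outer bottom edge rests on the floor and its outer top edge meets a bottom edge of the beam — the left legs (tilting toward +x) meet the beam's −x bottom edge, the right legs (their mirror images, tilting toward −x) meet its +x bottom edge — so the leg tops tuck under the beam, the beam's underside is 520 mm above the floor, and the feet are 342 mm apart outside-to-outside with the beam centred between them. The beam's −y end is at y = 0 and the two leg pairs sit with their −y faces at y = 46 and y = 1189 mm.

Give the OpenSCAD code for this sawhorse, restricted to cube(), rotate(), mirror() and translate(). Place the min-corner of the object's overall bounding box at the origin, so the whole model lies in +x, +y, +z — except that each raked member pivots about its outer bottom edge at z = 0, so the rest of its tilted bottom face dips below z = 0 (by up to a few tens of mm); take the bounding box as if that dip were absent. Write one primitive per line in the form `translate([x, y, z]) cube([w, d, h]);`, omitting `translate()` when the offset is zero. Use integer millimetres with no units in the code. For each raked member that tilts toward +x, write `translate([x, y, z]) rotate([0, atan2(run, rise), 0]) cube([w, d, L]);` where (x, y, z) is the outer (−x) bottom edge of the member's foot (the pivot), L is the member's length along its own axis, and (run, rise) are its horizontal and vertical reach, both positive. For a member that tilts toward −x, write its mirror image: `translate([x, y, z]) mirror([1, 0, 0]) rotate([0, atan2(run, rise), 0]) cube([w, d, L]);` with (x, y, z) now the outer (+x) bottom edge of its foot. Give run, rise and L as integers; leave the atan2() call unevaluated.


translate([117, 0, 520]) cube([108, 1293, 90]);
translate([0, 46, 0]) rotate([0, atan2(117, 520), 0]) cube([42, 58, 533]);
translate([342, 46, 0]) mirror([1, 0, 0]) rotate([0, atan2(117, 520), 0]) cube([42, 58, 533]);
translate([0, 1189, 0]) rotate([0, atan2(117, 520), 0]) cube([42, 58, 533]);
translate([342, 1189, 0]) mirror([1, 0, 0]) rotate([0, atan2(117, 520), 0]) cube([42, 58, 533]);


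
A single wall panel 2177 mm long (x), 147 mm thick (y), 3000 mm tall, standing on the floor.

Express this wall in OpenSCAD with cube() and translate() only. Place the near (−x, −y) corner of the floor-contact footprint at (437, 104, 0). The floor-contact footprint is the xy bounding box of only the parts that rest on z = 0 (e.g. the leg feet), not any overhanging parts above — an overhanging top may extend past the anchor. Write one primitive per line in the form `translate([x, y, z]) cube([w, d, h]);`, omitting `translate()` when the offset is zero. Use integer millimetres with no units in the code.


translate([437, 104, 0]) cube([2177, 147, 3000]);


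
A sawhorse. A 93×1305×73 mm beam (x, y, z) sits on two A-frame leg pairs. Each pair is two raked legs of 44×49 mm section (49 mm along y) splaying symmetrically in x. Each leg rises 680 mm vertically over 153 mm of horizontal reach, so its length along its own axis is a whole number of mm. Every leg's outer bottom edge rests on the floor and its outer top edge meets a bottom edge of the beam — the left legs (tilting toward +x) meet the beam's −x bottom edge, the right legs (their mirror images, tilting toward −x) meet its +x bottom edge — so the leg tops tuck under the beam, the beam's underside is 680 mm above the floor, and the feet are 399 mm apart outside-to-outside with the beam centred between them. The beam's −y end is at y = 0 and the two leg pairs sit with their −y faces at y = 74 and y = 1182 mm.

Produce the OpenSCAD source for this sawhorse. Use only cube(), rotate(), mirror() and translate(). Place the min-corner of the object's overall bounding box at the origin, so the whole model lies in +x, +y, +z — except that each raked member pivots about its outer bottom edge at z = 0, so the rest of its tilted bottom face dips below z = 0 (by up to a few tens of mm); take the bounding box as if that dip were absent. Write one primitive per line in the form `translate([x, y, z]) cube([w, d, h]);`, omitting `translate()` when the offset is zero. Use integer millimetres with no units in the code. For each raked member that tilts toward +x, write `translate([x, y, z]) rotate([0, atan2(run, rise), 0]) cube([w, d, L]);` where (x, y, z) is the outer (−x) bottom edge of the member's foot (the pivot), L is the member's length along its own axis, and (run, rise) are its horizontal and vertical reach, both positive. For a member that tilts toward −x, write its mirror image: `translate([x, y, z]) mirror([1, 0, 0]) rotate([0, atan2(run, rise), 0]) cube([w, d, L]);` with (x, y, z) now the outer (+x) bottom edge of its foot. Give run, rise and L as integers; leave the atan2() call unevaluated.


translate([153, 0, 680]) cube([93, 1305, 73]);
translate([0, 74, 0]) rotate([0, atan2(153, 680), 0]) cube([44, 49, 697]);
translate([399, 74, 0]) mirror([1, 0, 0]) rotate([0, atan2(153, 680), 0]) cube([44, 49, 697]);
translate([0, 1182, 0]) rotate([0, atan2(153, 680), 0]) cube([44, 49, 697]);
translate([399, 1182, 0]) mirror([1, 0, 0]) rotate([0, atan2(153, 680), 0]) cube([44, 49, 697]);


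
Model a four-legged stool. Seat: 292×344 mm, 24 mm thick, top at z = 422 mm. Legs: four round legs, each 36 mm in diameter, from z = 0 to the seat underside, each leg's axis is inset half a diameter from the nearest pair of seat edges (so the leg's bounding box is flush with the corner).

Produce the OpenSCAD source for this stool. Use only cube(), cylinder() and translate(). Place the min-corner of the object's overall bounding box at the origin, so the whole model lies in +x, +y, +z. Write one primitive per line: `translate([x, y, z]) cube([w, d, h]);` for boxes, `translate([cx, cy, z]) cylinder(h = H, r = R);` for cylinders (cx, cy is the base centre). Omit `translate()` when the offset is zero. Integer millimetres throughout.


// leg_h = 422 - 24 = 398
translate([0, 0, 398]) cube([292, 344, 24]);
translate([18, 18, 0]) cylinder(h = 398, r = 18);
translate([274, 18, 0]) cylinder(h = 398, r = 18);
translate([18, 326, 0]) cylinder(h = 398, r = 18);
translate([274, 326, 0]) cylinder(h = 398, r = 18);


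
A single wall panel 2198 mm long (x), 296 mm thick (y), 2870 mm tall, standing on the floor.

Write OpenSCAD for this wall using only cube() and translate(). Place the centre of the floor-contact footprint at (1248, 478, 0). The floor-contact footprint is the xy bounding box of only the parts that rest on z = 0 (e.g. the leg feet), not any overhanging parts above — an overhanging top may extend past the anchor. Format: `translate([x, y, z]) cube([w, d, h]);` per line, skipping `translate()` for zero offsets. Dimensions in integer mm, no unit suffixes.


translate([149, 330, 0]) cube([2198, 296, 2870]);


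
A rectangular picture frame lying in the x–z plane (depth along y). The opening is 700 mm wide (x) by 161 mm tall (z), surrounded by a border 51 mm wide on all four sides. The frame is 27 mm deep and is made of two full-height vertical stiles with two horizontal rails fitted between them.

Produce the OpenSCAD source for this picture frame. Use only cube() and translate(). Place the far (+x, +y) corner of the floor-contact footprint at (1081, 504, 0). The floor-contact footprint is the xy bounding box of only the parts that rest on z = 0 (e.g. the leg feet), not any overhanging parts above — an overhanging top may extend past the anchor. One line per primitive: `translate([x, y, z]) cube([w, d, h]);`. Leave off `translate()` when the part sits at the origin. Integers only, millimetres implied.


translate([279, 477, 0]) cube([51, 27, 263]);
translate([1030, 477, 0]) cube([51, 27, 263]);
translate([330, 477, 0]) cube([700, 27, 51]);
translate([330, 477, 212]) cube([700, 27, 51]);


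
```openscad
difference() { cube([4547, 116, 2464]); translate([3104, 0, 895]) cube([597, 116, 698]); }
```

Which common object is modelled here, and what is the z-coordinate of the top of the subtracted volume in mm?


A wall with a window opening. The window head height is 1593 mm.

A wall with a rectangular opening subtracted — a window. Sill at z = 895, opening 698 mm tall, so the head is at 895 + 698 = 1593 mm.


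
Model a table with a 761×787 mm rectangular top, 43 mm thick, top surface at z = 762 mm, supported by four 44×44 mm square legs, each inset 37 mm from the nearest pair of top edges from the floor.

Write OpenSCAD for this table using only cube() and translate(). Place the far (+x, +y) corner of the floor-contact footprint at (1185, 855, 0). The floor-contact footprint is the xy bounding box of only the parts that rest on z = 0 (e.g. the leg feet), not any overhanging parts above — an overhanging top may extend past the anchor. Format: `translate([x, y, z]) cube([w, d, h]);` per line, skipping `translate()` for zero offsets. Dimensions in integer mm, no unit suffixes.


translate([461, 105, 719]) cube([761, 787, 43]);
translate([498, 142, 0]) cube([44, 44, 719]);
translate([1141, 142, 0]) cube([44, 44, 719]);
translate([498, 811, 0]) cube([44, 44, 719]);
translate([1141, 811, 0]) cube([44, 44, 719]);


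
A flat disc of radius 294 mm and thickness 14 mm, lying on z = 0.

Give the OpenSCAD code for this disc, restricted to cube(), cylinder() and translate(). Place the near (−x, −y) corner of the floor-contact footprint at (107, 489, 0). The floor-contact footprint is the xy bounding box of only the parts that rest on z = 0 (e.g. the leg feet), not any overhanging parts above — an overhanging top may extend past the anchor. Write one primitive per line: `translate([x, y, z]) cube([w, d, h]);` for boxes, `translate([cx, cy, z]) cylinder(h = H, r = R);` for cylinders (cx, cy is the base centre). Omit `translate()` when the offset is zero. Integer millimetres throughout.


translate([401, 783, 0]) cylinder(h = 14, r = 294);


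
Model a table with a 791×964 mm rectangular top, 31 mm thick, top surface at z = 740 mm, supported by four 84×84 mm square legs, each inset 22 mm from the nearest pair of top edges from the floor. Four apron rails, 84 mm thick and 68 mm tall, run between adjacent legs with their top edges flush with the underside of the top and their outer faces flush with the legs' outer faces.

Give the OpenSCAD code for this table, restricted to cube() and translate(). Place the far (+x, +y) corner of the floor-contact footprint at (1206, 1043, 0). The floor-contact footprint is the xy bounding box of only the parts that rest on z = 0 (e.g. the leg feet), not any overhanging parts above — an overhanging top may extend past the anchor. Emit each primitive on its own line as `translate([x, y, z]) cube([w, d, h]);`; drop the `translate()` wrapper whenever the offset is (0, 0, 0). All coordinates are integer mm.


translate([437, 101, 709]) cube([791, 964, 31]);
translate([459, 123, 0]) cube([84, 84, 709]);
translate([1122, 123, 0]) cube([84, 84, 709]);
translate([459, 959, 0]) cube([84, 84, 709]);
translate([1122, 959, 0]) cube([84, 84, 709]);
translate([543, 123, 641]) cube([579, 84, 68]);
translate([543, 959, 641]) cube([579, 84, 68]);
translate([459, 207, 641]) cube([84, 752, 68]);
translate([1122, 207, 641]) cube([84, 752, 68]);


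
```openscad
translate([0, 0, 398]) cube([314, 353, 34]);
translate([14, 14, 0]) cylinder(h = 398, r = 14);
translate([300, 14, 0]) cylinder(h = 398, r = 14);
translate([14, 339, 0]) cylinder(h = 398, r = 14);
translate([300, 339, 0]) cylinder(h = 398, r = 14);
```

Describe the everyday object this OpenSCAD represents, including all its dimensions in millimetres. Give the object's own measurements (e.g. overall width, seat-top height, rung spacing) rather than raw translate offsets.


A four-legged stool. The seat is a 314×353×34 mm slab whose top surface is at z = 432 mm; four round legs, each 28 mm in diameter, run from the floor (z = 0) to the underside of the seat, each leg's axis is inset half a diameter from the nearest pair of seat edges (so the leg's bounding box is flush with the corner).
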